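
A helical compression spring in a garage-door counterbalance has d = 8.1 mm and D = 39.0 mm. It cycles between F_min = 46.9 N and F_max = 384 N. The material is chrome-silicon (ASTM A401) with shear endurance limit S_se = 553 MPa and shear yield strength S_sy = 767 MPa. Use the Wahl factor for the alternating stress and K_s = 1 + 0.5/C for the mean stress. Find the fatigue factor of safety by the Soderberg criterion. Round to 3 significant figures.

7.50

C = D/d = 39.0/8.1 = 4.8148; K_W = (4C−1)/(4C−4)+0.615/C = 1.3243; K_s = 1+0.5/C = 1.1038
F_a = (F_max−F_min)/2 = 168.55 N; F_m = (F_max+F_min)/2 = 215.45 N
τ_a = K_W·8F_aD/(πd³) = 1.3243 × 31.498 = 41.713 MPa
τ_m = K_s·8F_mD/(πd³) = 1.1038 × 40.262 = 44.443 MPa
Soderberg: 1/n_f = τ_a/S_se + τ_m/S_sy = 41.713/553 + 44.443/767 = 0.07543 + 0.05794 = 0.13338
n_f = 1/0.13338 = 7.498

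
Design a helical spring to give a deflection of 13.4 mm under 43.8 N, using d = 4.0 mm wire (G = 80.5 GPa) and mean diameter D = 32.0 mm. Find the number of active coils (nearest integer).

24

Required rate k = F/δ = 43.8/13.4 = 3.2687 N/mm
N_a = Gd⁴/(8D³k) = (80.5×10³ × 4.0⁴)/(8 × 32.0³ × 3.2687)
    = 2.0608e+07 / 856859 = 24.05 → 24 coils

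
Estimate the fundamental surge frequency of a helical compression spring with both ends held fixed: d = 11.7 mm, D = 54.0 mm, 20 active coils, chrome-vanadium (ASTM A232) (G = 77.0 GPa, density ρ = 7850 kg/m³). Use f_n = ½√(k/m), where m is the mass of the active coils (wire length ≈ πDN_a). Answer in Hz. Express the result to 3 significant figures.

70.7 Hz

k = Gd⁴/(8D³N_a) = (77.0×10³)(11.7⁴)/(8·54.0³·20) = 57.271 N/mm = 57271 N/m
Wire length L = πDN_a = π·54.0·20 = 3392.9 mm
m = ρ·(πd²/4)·L = 7850 × 107.51×10⁻⁶ m² × 3.3929 m = 2.8636 kg
f_n = ½√(k/m) = 0.5·√(57271/2.8636) = 0.5·√(20000) = 70.711 Hz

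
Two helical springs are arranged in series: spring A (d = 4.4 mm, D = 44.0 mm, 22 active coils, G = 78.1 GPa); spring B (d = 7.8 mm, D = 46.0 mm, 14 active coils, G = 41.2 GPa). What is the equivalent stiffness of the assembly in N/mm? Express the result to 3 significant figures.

1.71 N/mm

k_A = Gd⁴/(8D³N_a) = (78.1×10³)(4.4⁴)/(8·44.0³·22) = 1.9525 N/mm
k_B = Gd⁴/(8D³N_a) = (41.2×10³)(7.8⁴)/(8·46.0³·14) = 13.989 N/mm
Series: 1/k_eq = 1/1.9525 + 1/13.989 = 0.58365; k_eq = 1.7134 N/mm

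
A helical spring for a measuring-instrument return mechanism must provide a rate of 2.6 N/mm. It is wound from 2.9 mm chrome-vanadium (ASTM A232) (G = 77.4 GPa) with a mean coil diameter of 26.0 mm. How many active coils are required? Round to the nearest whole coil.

N_a = Gd⁴/(8D³k) = (77.4×10³ × 2.9⁴)/(8 × 26.0³ × 2.6)
    = 5.47435e+06 / 365581 = 14.97 → 15 coils

15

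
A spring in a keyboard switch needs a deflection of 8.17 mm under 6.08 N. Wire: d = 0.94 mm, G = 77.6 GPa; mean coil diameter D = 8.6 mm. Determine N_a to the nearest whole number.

16

Required rate k = F/δ = 6.08/8.17 = 0.74419 N/mm
N_a = Gd⁴/(8D³k) = (77.6×10³ × 0.94⁴)/(8 × 8.6³ × 0.74419)
    = 60586.1 / 3786.75 = 16 → 16 coils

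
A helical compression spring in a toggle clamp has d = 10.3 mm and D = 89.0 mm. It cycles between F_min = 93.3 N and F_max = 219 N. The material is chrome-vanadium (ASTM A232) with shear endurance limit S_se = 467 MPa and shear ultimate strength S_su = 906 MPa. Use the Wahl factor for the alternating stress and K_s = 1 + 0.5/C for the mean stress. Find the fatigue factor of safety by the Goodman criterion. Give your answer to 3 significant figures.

14.2

C = D/d = 89.0/10.3 = 8.6408; K_W = (4C−1)/(4C−4)+0.615/C = 1.1693; K_s = 1+0.5/C = 1.0579
F_a = (F_max−F_min)/2 = 62.85 N; F_m = (F_max+F_min)/2 = 156.15 N
τ_a = K_W·8F_aD/(πd³) = 1.1693 × 13.035 = 15.243 MPa
τ_m = K_s·8F_mD/(πd³) = 1.0579 × 32.386 = 34.26 MPa
Goodman: 1/n_f = τ_a/S_se + τ_m/S_su = 15.243/467 + 34.26/906 = 0.03264 + 0.03781 = 0.070454
n_f = 1/0.070454 = 14.19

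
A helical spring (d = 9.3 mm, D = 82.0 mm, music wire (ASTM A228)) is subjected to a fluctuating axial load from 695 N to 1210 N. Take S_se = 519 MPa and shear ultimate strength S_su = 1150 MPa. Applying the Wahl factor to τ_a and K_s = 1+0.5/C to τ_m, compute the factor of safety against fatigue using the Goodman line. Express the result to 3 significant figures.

C = D/d = 82.0/9.3 = 8.8172; K_W = (4C−1)/(4C−4)+0.615/C = 1.1657; K_s = 1+0.5/C = 1.0567
F_a = (F_max−F_min)/2 = 257.5 N; F_m = (F_max+F_min)/2 = 952.5 N
τ_a = K_W·8F_aD/(πd³) = 1.1657 × 66.847 = 77.923 MPa
τ_m = K_s·8F_mD/(πd³) = 1.0567 × 247.27 = 261.29 MPa
Goodman: 1/n_f = τ_a/S_se + τ_m/S_su = 77.923/519 + 261.29/1150 = 0.15014 + 0.22721 = 0.37735
n_f = 1/0.37735 = 2.65

2.65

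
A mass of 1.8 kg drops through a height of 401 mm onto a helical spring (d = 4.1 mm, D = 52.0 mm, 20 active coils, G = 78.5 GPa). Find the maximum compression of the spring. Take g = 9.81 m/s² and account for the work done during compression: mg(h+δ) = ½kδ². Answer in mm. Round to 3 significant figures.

k = Gd⁴/(8D³N_a) = (78.5×10³)(4.1⁴)/(8·52.0³·20) = 0.986 N/mm
W = mg = 1.8 × 9.81 = 17.658 N
½kδ² − Wδ − Wh = 0 → δ = (W + √(W² + 2kWh))/k
δ = (17.658 + √(311.8 + 13963.4))/0.986 = (17.658 + 119.48)/0.986 = 139.08 mm

139 mm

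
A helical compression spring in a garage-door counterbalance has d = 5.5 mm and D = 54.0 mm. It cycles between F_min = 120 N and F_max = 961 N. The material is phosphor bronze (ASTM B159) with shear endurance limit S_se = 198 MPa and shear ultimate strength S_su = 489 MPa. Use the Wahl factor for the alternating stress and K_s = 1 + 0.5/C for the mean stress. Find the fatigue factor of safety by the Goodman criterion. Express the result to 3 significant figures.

0.336

C = D/d = 54.0/5.5 = 9.8182; K_W = (4C−1)/(4C−4)+0.615/C = 1.1477; K_s = 1+0.5/C = 1.0509
F_a = (F_max−F_min)/2 = 420.5 N; F_m = (F_max+F_min)/2 = 540.5 N
τ_a = K_W·8F_aD/(πd³) = 1.1477 × 347.55 = 398.87 MPa
τ_m = K_s·8F_mD/(πd³) = 1.0509 × 446.73 = 469.48 MPa
Goodman: 1/n_f = τ_a/S_se + τ_m/S_su = 398.87/198 + 469.48/489 = 2.01452 + 0.96007 = 2.9746
n_f = 1/2.9746 = 0.3362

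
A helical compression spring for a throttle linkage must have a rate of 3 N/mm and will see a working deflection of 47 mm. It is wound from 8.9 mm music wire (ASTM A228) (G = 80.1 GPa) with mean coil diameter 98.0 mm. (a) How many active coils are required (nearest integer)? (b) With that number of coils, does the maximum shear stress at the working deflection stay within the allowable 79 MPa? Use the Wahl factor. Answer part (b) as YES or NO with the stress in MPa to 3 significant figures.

(a) 22 coils; (b) YES, τ_max = 57.1 MPa

N_a = Gd⁴/(8D³k) = (80.1×10³)(8.9⁴)/(8·98.0³·3) = 22.25 → N_a = 22
Actual rate k = Gd⁴/(8D³·22) = 3.0339 N/mm
Working load F = kδ = 3.0339·47 = 142.59 N
C = 98.0/8.9 = 11.0112; K_W = (4C−1)/(4C−4)+0.615/C = 1.1308
τ_max = K_W·8FD/(πd³) = 1.1308·50.477 = 57.078 MPa
τ_max ≤ 79 MPa → acceptable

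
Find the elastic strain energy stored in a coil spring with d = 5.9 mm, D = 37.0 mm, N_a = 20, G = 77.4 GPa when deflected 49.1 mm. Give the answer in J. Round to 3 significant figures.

k = Gd⁴/(8D³N_a) = (77.4×10³)(5.9⁴)/(8·37.0³·20) = 11.572 N/mm
U = ½kδ² = 0.5 × 11.572 × 49.1² = 13949 N·mm = 13.949 J

13.9 J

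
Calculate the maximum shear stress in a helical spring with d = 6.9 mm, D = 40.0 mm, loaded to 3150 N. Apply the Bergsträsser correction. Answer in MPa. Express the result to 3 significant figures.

1220 MPa

Spring index C = D/d = 40.0/6.9 = 5.7971
K_B = (4C+2)/(4C−3) = 25.188/20.188 = 1.2477
τ₀ = 8FD/(πd³) = 8·3150·40.0/(π·6.9³) = 1.008e+06/1032 = 976.7 MPa
τ_max = K·τ₀ = 1.2477 × 976.7 = 1218.6 MPa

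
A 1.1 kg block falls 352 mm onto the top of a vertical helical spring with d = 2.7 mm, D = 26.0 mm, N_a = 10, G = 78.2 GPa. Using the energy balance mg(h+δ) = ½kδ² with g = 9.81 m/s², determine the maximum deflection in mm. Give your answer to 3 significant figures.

k = Gd⁴/(8D³N_a) = (78.2×10³)(2.7⁴)/(8·26.0³·10) = 2.9556 N/mm
W = mg = 1.1 × 9.81 = 10.791 N
½kδ² − Wδ − Wh = 0 → δ = (W + √(W² + 2kWh))/k
δ = (10.791 + √(116.45 + 22453.6))/2.9556 = (10.791 + 150.23)/2.9556 = 54.48 mm

54.5 mm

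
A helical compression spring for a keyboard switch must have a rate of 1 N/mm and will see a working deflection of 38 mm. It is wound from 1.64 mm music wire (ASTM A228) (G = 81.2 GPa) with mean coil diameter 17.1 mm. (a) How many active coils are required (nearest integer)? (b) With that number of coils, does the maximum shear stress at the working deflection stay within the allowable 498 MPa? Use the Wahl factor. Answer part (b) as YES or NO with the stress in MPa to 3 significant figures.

N_a = Gd⁴/(8D³k) = (81.2×10³)(1.64⁴)/(8·17.1³·1) = 14.68 → N_a = 15
Actual rate k = Gd⁴/(8D³·15) = 0.97895 N/mm
Working load F = kδ = 0.97895·38 = 37.2 N
C = 17.1/1.64 = 10.4268; K_W = (4C−1)/(4C−4)+0.615/C = 1.1385
τ_max = K_W·8FD/(πd³) = 1.1385·367.24 = 418.12 MPa
τ_max ≤ 498 MPa → acceptable

(a) 15 coils; (b) YES, τ_max = 418 MPa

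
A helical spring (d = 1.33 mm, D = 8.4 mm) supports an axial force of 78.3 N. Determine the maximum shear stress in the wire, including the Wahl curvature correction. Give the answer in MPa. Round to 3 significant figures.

882 MPa

Spring index C = D/d = 8.4/1.33 = 6.3158
K_W = (4C−1)/(4C−4) + 0.615/C = 24.263/21.263 + 0.0974 = 1.2385
τ₀ = 8FD/(πd³) = 8·78.3·8.4/(π·1.33³) = 5261.76/7.391 = 711.91 MPa
τ_max = K·τ₀ = 1.2385 × 711.91 = 881.68 MPa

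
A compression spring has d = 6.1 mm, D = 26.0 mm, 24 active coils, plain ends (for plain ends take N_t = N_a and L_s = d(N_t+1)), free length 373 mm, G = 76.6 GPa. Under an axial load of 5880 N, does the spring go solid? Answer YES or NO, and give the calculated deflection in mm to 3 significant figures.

NO, δ = 187 mm

k = Gd⁴/(8D³N_a) = (76.6×10³)(6.1⁴)/(8·26.0³·24) = 31.429 N/mm
N_t = 24; L_s = 6.1·25 = 152.5 mm; δ_solid = L₀ − L_s = 373 − 152.5 = 220.5 mm
δ = F/k = 5880/31.429 = 187.09 mm
δ < δ_solid → spring does not go solid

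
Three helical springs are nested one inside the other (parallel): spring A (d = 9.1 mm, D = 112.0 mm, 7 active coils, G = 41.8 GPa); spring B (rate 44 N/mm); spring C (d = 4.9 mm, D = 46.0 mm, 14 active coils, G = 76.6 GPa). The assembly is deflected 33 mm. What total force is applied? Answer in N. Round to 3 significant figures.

1710 N

k_A = Gd⁴/(8D³N_a) = (41.8×10³)(9.1⁴)/(8·112.0³·7) = 3.6433 N/mm
k_C = Gd⁴/(8D³N_a) = (76.6×10³)(4.9⁴)/(8·46.0³·14) = 4.0506 N/mm
Parallel: k_eq = 3.6433 + 44 + 4.0506 = 51.694 N/mm
F = k_eq·δ = 51.694·33 = 1705.9 N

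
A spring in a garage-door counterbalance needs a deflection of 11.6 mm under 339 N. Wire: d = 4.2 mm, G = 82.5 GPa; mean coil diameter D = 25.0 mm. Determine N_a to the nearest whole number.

Required rate k = F/δ = 339/11.6 = 29.224 N/mm
N_a = Gd⁴/(8D³k) = (82.5×10³ × 4.2⁴)/(8 × 25.0³ × 29.224)
    = 2.56715e+07 / 3.65302e+06 = 7.027 → 7 coils

7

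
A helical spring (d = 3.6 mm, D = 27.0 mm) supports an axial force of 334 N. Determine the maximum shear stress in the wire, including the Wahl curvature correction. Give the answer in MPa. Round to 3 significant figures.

589 MPa

Spring index C = D/d = 27.0/3.6 = 7.5000
K_W = (4C−1)/(4C−4) + 0.615/C = 29.000/26.000 + 0.0820 = 1.1974
τ₀ = 8FD/(πd³) = 8·334·27.0/(π·3.6³) = 72144/146.57 = 492.2 MPa
τ_max = K·τ₀ = 1.1974 × 492.2 = 589.35 MPa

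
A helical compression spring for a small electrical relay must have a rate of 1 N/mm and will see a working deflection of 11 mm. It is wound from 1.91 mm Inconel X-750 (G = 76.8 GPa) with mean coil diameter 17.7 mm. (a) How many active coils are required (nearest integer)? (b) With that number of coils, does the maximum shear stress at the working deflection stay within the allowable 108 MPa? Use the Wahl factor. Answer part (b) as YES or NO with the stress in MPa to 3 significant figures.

(a) 23 coils; (b) YES, τ_max = 82.5 MPa

N_a = Gd⁴/(8D³k) = (76.8×10³)(1.91⁴)/(8·17.7³·1) = 23.04 → N_a = 23
Actual rate k = Gd⁴/(8D³·23) = 1.0017 N/mm
Working load F = kδ = 1.0017·11 = 11.019 N
C = 17.7/1.91 = 9.2670; K_W = (4C−1)/(4C−4)+0.615/C = 1.1571
τ_max = K_W·8FD/(πd³) = 1.1571·71.279 = 82.476 MPa
τ_max ≤ 108 MPa → acceptable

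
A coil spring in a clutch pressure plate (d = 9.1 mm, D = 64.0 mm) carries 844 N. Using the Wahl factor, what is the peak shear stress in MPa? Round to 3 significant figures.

221 MPa

Spring index C = D/d = 64.0/9.1 = 7.0330
K_W = (4C−1)/(4C−4) + 0.615/C = 27.132/24.132 + 0.0874 = 1.2118
τ₀ = 8FD/(πd³) = 8·844·64.0/(π·9.1³) = 432128/2367.4 = 182.53 MPa
τ_max = K·τ₀ = 1.2118 × 182.53 = 221.19 MPa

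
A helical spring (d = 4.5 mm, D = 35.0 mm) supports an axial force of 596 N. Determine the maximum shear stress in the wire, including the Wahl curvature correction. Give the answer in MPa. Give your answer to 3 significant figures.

Spring index C = D/d = 35.0/4.5 = 7.7778
K_W = (4C−1)/(4C−4) + 0.615/C = 30.111/27.111 + 0.0791 = 1.1897
τ₀ = 8FD/(πd³) = 8·596·35.0/(π·4.5³) = 166880/286.28 = 582.93 MPa
τ_max = K·τ₀ = 1.1897 × 582.93 = 693.53 MPa

694 MPa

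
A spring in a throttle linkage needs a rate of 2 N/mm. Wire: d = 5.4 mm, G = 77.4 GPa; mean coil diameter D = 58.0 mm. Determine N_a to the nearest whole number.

21

N_a = Gd⁴/(8D³k) = (77.4×10³ × 5.4⁴)/(8 × 58.0³ × 2)
    = 6.58137e+07 / 3.12179e+06 = 21.08 → 21 coils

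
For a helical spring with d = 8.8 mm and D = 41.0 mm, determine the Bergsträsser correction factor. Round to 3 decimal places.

C = D/d = 41.0/8.8 = 4.6591
K_B = (4C+2)/(4C−3) = 20.636/15.636 = 1.3198

1.320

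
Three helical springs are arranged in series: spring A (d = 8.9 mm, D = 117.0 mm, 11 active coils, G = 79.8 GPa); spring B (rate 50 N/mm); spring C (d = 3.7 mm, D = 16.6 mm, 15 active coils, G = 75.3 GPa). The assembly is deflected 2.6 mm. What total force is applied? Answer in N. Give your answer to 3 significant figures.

7.64 N

k_A = Gd⁴/(8D³N_a) = (79.8×10³)(8.9⁴)/(8·117.0³·11) = 3.5524 N/mm
k_C = Gd⁴/(8D³N_a) = (75.3×10³)(3.7⁴)/(8·16.6³·15) = 25.71 N/mm
Series: 1/k_eq = 1/3.5524 + 1/50 + 1/25.71 = 0.3404; k_eq = 2.9378 N/mm
F = k_eq·δ = 2.9378·2.6 = 7.6382 N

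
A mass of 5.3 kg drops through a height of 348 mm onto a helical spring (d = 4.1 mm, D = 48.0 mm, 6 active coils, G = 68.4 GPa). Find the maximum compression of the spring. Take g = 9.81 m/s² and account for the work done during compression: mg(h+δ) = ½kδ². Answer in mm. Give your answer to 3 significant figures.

k = Gd⁴/(8D³N_a) = (68.4×10³)(4.1⁴)/(8·48.0³·6) = 3.641 N/mm
W = mg = 5.3 × 9.81 = 51.993 N
½kδ² − Wδ − Wh = 0 → δ = (W + √(W² + 2kWh))/k
δ = (51.993 + √(2703.3 + 131759))/3.641 = (51.993 + 366.69)/3.641 = 114.99 mm

115 mm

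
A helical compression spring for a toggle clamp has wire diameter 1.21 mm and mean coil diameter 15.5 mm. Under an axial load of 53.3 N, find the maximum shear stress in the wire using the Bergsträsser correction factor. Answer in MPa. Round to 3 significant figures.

1310 MPa

Spring index C = D/d = 15.5/1.21 = 12.8099
K_B = (4C+2)/(4C−3) = 53.240/48.240 = 1.1036
τ₀ = 8FD/(πd³) = 8·53.3·15.5/(π·1.21³) = 6609.2/5.5655 = 1187.5 MPa
τ_max = K·τ₀ = 1.1036 × 1187.5 = 1310.6 MPa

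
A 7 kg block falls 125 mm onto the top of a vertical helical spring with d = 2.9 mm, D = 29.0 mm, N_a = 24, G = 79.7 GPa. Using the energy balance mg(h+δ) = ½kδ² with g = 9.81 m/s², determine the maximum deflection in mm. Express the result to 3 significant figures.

k = Gd⁴/(8D³N_a) = (79.7×10³)(2.9⁴)/(8·29.0³·24) = 1.2038 N/mm
W = mg = 7 × 9.81 = 68.67 N
½kδ² − Wδ − Wh = 0 → δ = (W + √(W² + 2kWh))/k
δ = (68.67 + √(4715.6 + 20666.3))/1.2038 = (68.67 + 159.32)/1.2038 = 189.39 mm

189 mm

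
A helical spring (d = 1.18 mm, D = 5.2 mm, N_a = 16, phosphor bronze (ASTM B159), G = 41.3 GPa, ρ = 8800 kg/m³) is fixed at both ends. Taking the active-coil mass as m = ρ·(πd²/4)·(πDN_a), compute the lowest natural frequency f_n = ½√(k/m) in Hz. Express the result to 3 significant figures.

k = Gd⁴/(8D³N_a) = (41.3×10³)(1.18⁴)/(8·5.2³·16) = 4.449 N/mm = 4449 N/m
Wire length L = πDN_a = π·5.2·16 = 261.38 mm
m = ρ·(πd²/4)·L = 8800 × 1.0936×10⁻⁶ m² × 0.26138 m = 0.0025154 kg
f_n = ½√(k/m) = 0.5·√(4449/0.0025154) = 0.5·√(1.7687e+06) = 664.96 Hz

665 Hz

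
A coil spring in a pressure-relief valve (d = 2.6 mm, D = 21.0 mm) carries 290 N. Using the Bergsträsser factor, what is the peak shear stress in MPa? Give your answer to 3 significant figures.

Spring index C = D/d = 21.0/2.6 = 8.0769
K_B = (4C+2)/(4C−3) = 34.308/29.308 = 1.1706
τ₀ = 8FD/(πd³) = 8·290·21.0/(π·2.6³) = 48720/55.217 = 882.34 MPa
τ_max = K·τ₀ = 1.1706 × 882.34 = 1032.9 MPa

1030 MPa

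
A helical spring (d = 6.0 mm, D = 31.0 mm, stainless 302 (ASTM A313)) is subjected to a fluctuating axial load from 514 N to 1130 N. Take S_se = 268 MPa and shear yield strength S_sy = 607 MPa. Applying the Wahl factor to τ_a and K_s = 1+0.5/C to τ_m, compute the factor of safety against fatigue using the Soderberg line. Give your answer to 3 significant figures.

C = D/d = 31.0/6.0 = 5.1667; K_W = (4C−1)/(4C−4)+0.615/C = 1.2990; K_s = 1+0.5/C = 1.0968
F_a = (F_max−F_min)/2 = 308 N; F_m = (F_max+F_min)/2 = 822 N
τ_a = K_W·8F_aD/(πd³) = 1.2990 × 112.56 = 146.22 MPa
τ_m = K_s·8F_mD/(πd³) = 1.0968 × 300.41 = 329.49 MPa
Soderberg: 1/n_f = τ_a/S_se + τ_m/S_sy = 146.22/268 + 329.49/607 = 0.54561 + 0.54281 = 1.0884
n_f = 1/1.0884 = 0.9188

0.919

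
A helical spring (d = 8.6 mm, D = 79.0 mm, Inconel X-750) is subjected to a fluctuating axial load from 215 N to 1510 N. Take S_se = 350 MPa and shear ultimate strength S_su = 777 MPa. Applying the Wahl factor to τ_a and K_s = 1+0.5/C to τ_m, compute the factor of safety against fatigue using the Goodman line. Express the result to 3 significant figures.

0.954

C = D/d = 79.0/8.6 = 9.1860; K_W = (4C−1)/(4C−4)+0.615/C = 1.1586; K_s = 1+0.5/C = 1.0544
F_a = (F_max−F_min)/2 = 647.5 N; F_m = (F_max+F_min)/2 = 862.5 N
τ_a = K_W·8F_aD/(πd³) = 1.1586 × 204.79 = 237.26 MPa
τ_m = K_s·8F_mD/(πd³) = 1.0544 × 272.79 = 287.64 MPa
Goodman: 1/n_f = τ_a/S_se + τ_m/S_su = 237.26/350 + 287.64/777 = 0.67790 + 0.37019 = 1.0481
n_f = 1/1.0481 = 0.9541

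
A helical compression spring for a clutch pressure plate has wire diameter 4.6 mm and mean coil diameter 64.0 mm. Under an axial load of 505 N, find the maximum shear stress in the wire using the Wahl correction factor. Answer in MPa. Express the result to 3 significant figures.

Spring index C = D/d = 64.0/4.6 = 13.9130
K_W = (4C−1)/(4C−4) + 0.615/C = 54.652/51.652 + 0.0442 = 1.1023
τ₀ = 8FD/(πd³) = 8·505·64.0/(π·4.6³) = 258560/305.79 = 845.55 MPa
τ_max = K·τ₀ = 1.1023 × 845.55 = 932.03 MPa

932 MPa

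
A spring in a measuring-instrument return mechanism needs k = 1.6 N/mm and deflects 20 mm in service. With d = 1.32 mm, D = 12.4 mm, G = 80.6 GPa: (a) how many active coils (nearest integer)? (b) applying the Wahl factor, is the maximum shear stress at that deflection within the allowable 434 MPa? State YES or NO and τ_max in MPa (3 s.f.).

N_a = Gd⁴/(8D³k) = (80.6×10³)(1.32⁴)/(8·12.4³·1.6) = 10.03 → N_a = 10
Actual rate k = Gd⁴/(8D³·10) = 1.6043 N/mm
Working load F = kδ = 1.6043·20 = 32.085 N
C = 12.4/1.32 = 9.3939; K_W = (4C−1)/(4C−4)+0.615/C = 1.1548
τ_max = K_W·8FD/(πd³) = 1.1548·440.5 = 508.7 MPa
τ_max > 434 MPa → exceeds allowable

(a) 10 coils; (b) NO, τ_max = 509 MPa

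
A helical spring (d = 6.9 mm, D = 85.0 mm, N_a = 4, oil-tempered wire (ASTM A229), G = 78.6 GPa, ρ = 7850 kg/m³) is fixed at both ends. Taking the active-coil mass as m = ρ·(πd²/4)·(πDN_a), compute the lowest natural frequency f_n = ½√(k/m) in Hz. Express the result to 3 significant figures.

85.0 Hz

k = Gd⁴/(8D³N_a) = (78.6×10³)(6.9⁴)/(8·85.0³·4) = 9.0659 N/mm = 9065.9 N/m
Wire length L = πDN_a = π·85.0·4 = 1068.1 mm
m = ρ·(πd²/4)·L = 7850 × 37.393×10⁻⁶ m² × 1.0681 m = 0.31354 kg
f_n = ½√(k/m) = 0.5·√(9065.9/0.31354) = 0.5·√(28915) = 85.022 Hz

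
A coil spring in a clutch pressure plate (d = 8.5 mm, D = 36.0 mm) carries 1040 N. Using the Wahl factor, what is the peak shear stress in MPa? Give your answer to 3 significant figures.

214 MPa

Spring index C = D/d = 36.0/8.5 = 4.2353
K_W = (4C−1)/(4C−4) + 0.615/C = 15.941/12.941 + 0.1452 = 1.3770
τ₀ = 8FD/(πd³) = 8·1040·36.0/(π·8.5³) = 299520/1929.3 = 155.25 MPa
τ_max = K·τ₀ = 1.3770 × 155.25 = 213.78 MPa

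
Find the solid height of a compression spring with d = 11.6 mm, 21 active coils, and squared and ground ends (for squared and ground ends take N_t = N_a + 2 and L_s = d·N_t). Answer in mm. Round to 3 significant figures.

squared and ground ends: N_t = N_a + 2 = 21 + 2 = 23
L_s = d·N_t = 11.6 × 23 = 266.8 mm

267 mm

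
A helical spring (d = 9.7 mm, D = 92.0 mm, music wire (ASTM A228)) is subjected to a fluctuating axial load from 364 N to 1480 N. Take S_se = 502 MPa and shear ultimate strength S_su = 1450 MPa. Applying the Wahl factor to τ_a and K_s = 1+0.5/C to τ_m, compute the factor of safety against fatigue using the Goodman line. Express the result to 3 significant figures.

2.00

C = D/d = 92.0/9.7 = 9.4845; K_W = (4C−1)/(4C−4)+0.615/C = 1.1532; K_s = 1+0.5/C = 1.0527
F_a = (F_max−F_min)/2 = 558 N; F_m = (F_max+F_min)/2 = 922 N
τ_a = K_W·8F_aD/(πd³) = 1.1532 × 143.23 = 165.18 MPa
τ_m = K_s·8F_mD/(πd³) = 1.0527 × 236.67 = 249.15 MPa
Goodman: 1/n_f = τ_a/S_se + τ_m/S_su = 165.18/502 + 249.15/1450 = 0.32905 + 0.17183 = 0.50088
n_f = 1/0.50088 = 1.997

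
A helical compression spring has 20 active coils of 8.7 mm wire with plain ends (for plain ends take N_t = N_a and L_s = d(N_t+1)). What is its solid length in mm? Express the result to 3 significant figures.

183 mm

plain ends: N_t = N_a = 20
L_s = d·(N_t+1) = 8.7 × 21 = 182.7 mm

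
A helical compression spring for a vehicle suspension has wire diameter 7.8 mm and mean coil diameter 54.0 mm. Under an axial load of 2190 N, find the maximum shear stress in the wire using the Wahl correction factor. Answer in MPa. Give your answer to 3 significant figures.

771 MPa

Spring index C = D/d = 54.0/7.8 = 6.9231
K_W = (4C−1)/(4C−4) + 0.615/C = 26.692/23.692 + 0.0888 = 1.2155
τ₀ = 8FD/(πd³) = 8·2190·54.0/(π·7.8³) = 946080/1490.8 = 634.59 MPa
τ_max = K·τ₀ = 1.2155 × 634.59 = 771.32 MPa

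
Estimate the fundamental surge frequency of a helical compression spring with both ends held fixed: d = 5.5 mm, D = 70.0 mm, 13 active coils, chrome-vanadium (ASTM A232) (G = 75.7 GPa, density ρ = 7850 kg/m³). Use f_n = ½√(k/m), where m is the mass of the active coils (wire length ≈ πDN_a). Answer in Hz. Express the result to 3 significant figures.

30.2 Hz

k = Gd⁴/(8D³N_a) = (75.7×10³)(5.5⁴)/(8·70.0³·13) = 1.9419 N/mm = 1941.9 N/m
Wire length L = πDN_a = π·70.0·13 = 2858.8 mm
m = ρ·(πd²/4)·L = 7850 × 23.758×10⁻⁶ m² × 2.8588 m = 0.53318 kg
f_n = ½√(k/m) = 0.5·√(1941.9/0.53318) = 0.5·√(3642) = 30.175 Hz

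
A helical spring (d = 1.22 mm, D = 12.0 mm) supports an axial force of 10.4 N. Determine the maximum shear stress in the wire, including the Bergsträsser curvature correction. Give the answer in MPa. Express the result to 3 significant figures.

Spring index C = D/d = 12.0/1.22 = 9.8361
K_B = (4C+2)/(4C−3) = 41.344/36.344 = 1.1376
τ₀ = 8FD/(πd³) = 8·10.4·12.0/(π·1.22³) = 998.4/5.7047 = 175.01 MPa
τ_max = K·τ₀ = 1.1376 × 175.01 = 199.09 MPa

199 MPa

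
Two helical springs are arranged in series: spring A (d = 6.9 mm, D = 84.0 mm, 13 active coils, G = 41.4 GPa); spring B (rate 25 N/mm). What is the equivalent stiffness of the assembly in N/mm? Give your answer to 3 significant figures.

1.44 N/mm

k_A = Gd⁴/(8D³N_a) = (41.4×10³)(6.9⁴)/(8·84.0³·13) = 1.5224 N/mm
Series: 1/k_eq = 1/1.5224 + 1/25 = 0.69686; k_eq = 1.435 N/mm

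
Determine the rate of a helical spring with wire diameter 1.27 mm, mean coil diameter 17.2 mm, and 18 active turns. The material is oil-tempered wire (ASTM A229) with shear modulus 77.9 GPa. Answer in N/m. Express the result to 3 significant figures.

k = Gd⁴/(8D³N_a) = (77.9×10³ × 1.27⁴) / (8 × 17.2³ × 18)
  = 202653 / 732737 = 0.27657 N/mm = 276.57 N/m

277 N/m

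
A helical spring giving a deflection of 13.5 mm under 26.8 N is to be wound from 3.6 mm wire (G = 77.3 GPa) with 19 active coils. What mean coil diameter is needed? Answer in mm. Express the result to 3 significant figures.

Required rate k = F/δ = 26.8/13.5 = 1.9852 N/mm
D = (Gd⁴/(8N_a·k))^(1/3) = (77.3×10³·3.6⁴/(8·19·1.9852))^(1/3)
  = (43027.4)^(1/3) = 35.0414 mm

35.0 mm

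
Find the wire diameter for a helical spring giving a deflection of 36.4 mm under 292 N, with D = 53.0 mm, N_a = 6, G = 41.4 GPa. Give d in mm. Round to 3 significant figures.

6.10 mm

Required rate k = F/δ = 292/36.4 = 8.022 N/mm
d = (8D³N_a·k / G)^(1/4) = (8·53.0³·6·8.022 / (41.4×10³))^0.25
  = (1384.7)^0.25 = 6.1001 mm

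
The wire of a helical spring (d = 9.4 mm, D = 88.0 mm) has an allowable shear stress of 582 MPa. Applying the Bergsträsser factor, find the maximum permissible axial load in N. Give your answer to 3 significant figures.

C = D/d = 88.0/9.4 = 9.3617
K_B = (4C+2)/(4C−3) = 39.447/34.447 = 1.1452
τ_max = K·8FD/(πd³) → F_max = τ_allow·πd³/(8DK)
F_max = 582·π·9.4³/(8·88.0·1.1452) = 1.5186e+06/806.19 = 1883.7 N

1880 N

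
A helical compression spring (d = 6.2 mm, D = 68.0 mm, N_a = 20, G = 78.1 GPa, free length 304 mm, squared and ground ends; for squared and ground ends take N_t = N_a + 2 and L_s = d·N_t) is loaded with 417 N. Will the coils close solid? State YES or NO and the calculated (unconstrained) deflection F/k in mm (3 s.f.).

YES, δ = 182 mm

k = Gd⁴/(8D³N_a) = (78.1×10³)(6.2⁴)/(8·68.0³·20) = 2.2939 N/mm
N_t = 22; L_s = 6.2·22 = 136.4 mm; δ_solid = L₀ − L_s = 304 − 136.4 = 167.6 mm
δ = F/k = 417/2.2939 = 181.79 mm
δ ≥ δ_solid → spring goes solid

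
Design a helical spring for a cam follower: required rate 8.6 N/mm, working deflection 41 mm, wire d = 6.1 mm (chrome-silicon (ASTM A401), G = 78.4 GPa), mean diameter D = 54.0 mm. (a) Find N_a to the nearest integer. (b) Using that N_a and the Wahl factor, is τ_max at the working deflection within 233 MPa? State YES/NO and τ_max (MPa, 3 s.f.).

N_a = Gd⁴/(8D³k) = (78.4×10³)(6.1⁴)/(8·54.0³·8.6) = 10.02 → N_a = 10
Actual rate k = Gd⁴/(8D³·10) = 8.6172 N/mm
Working load F = kδ = 8.6172·41 = 353.3 N
C = 54.0/6.1 = 8.8525; K_W = (4C−1)/(4C−4)+0.615/C = 1.1650
τ_max = K_W·8FD/(πd³) = 1.1650·214.04 = 249.35 MPa
τ_max > 233 MPa → exceeds allowable

(a) 10 coils; (b) NO, τ_max = 249 MPa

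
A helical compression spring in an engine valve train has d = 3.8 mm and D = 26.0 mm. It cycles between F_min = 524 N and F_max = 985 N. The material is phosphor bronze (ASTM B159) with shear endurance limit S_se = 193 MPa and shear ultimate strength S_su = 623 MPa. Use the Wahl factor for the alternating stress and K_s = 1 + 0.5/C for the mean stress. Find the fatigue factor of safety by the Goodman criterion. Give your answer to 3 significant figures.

C = D/d = 26.0/3.8 = 6.8421; K_W = (4C−1)/(4C−4)+0.615/C = 1.2183; K_s = 1+0.5/C = 1.0731
F_a = (F_max−F_min)/2 = 230.5 N; F_m = (F_max+F_min)/2 = 754.5 N
τ_a = K_W·8F_aD/(πd³) = 1.2183 × 278.12 = 338.82 MPa
τ_m = K_s·8F_mD/(πd³) = 1.0731 × 910.38 = 976.91 MPa
Goodman: 1/n_f = τ_a/S_se + τ_m/S_su = 338.82/193 + 976.91/623 = 1.75557 + 1.56807 = 3.3236
n_f = 1/3.3236 = 0.3009

0.301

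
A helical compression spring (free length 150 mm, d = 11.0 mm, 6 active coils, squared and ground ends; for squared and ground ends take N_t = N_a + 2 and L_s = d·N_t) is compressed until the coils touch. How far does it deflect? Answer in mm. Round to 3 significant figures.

N_t = 8; L_s = 11.0·8 = 88 mm
δ_solid = L₀ − L_s = 150 − 88 = 62 mm

62.0 mm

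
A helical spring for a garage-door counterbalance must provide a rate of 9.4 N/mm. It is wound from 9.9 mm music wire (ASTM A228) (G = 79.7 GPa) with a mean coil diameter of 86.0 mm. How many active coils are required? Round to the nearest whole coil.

N_a = Gd⁴/(8D³k) = (79.7×10³ × 9.9⁴)/(8 × 86.0³ × 9.4)
    = 7.65595e+08 / 4.78314e+07 = 16.01 → 16 coils

16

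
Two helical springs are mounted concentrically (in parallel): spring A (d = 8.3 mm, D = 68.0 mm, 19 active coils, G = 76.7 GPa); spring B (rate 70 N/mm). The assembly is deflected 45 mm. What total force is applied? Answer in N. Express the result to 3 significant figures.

3490 N

k_A = Gd⁴/(8D³N_a) = (76.7×10³)(8.3⁴)/(8·68.0³·19) = 7.6162 N/mm
Parallel: k_eq = 7.6162 + 70 = 77.616 N/mm
F = k_eq·δ = 77.616·45 = 3492.7 N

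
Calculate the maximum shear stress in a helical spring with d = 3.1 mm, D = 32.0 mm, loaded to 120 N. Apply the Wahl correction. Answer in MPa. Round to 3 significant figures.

374 MPa

Spring index C = D/d = 32.0/3.1 = 10.3226
K_W = (4C−1)/(4C−4) + 0.615/C = 40.290/37.290 + 0.0596 = 1.1400
τ₀ = 8FD/(πd³) = 8·120·32.0/(π·3.1³) = 30720/93.591 = 328.24 MPa
τ_max = K·τ₀ = 1.1400 × 328.24 = 374.2 MPa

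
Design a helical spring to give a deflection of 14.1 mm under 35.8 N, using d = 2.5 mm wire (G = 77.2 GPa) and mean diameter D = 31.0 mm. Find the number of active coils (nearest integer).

Required rate k = F/δ = 35.8/14.1 = 2.539 N/mm
N_a = Gd⁴/(8D³k) = (77.2×10³ × 2.5⁴)/(8 × 31.0³ × 2.539)
    = 3.01562e+06 / 605116 = 4.984 → 5 coils

5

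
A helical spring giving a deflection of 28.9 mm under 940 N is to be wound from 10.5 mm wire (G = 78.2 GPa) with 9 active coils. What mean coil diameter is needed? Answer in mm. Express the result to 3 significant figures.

Required rate k = F/δ = 940/28.9 = 32.526 N/mm
D = (Gd⁴/(8N_a·k))^(1/3) = (78.2×10³·10.5⁴/(8·9·32.526))^(1/3)
  = (405884)^(1/3) = 74.0401 mm

74.0 mm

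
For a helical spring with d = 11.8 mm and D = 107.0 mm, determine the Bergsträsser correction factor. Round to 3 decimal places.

C = D/d = 107.0/11.8 = 9.0678
K_B = (4C+2)/(4C−3) = 38.271/33.271 = 1.1503

1.150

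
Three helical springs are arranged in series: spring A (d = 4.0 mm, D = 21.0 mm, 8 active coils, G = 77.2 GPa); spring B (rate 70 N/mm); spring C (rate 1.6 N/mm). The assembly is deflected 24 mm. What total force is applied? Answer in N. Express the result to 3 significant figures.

35.9 N

k_A = Gd⁴/(8D³N_a) = (77.2×10³)(4.0⁴)/(8·21.0³·8) = 33.344 N/mm
Series: 1/k_eq = 1/33.344 + 1/70 + 1/1.6 = 0.66928; k_eq = 1.4942 N/mm
F = k_eq·δ = 1.4942·24 = 35.86 N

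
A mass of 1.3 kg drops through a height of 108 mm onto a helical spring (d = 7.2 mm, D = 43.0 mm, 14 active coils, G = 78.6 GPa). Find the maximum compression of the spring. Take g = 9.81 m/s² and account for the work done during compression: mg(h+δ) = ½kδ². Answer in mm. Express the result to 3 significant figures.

k = Gd⁴/(8D³N_a) = (78.6×10³)(7.2⁴)/(8·43.0³·14) = 23.721 N/mm
W = mg = 1.3 × 9.81 = 12.753 N
½kδ² − Wδ − Wh = 0 → δ = (W + √(W² + 2kWh))/k
δ = (12.753 + √(162.64 + 65342.4))/23.721 = (12.753 + 255.94)/23.721 = 11.327 mm

11.3 mm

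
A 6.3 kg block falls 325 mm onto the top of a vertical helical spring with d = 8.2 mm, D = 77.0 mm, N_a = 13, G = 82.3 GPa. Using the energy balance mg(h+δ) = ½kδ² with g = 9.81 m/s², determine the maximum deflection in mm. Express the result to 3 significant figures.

k = Gd⁴/(8D³N_a) = (82.3×10³)(8.2⁴)/(8·77.0³·13) = 7.837 N/mm
W = mg = 6.3 × 9.81 = 61.803 N
½kδ² − Wδ − Wh = 0 → δ = (W + √(W² + 2kWh))/k
δ = (61.803 + √(3819.6 + 314827))/7.837 = (61.803 + 564.49)/7.837 = 79.915 mm

79.9 mm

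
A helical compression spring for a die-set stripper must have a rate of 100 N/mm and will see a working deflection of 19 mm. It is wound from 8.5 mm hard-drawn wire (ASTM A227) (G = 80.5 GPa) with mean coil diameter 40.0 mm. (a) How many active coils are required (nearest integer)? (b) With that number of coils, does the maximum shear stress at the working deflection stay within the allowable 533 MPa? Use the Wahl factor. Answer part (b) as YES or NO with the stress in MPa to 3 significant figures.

N_a = Gd⁴/(8D³k) = (80.5×10³)(8.5⁴)/(8·40.0³·100) = 8.207 → N_a = 8
Actual rate k = Gd⁴/(8D³·8) = 102.59 N/mm
Working load F = kδ = 102.59·19 = 1949.2 N
C = 40.0/8.5 = 4.7059; K_W = (4C−1)/(4C−4)+0.615/C = 1.3331
τ_max = K_W·8FD/(πd³) = 1.3331·323.3 = 430.98 MPa
τ_max ≤ 533 MPa → acceptable

(a) 8 coils; (b) YES, τ_max = 431 MPa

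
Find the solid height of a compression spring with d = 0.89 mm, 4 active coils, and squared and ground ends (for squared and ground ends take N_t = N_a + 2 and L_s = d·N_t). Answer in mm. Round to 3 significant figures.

5.34 mm

squared and ground ends: N_t = N_a + 2 = 4 + 2 = 6
L_s = d·N_t = 0.89 × 6 = 5.34 mm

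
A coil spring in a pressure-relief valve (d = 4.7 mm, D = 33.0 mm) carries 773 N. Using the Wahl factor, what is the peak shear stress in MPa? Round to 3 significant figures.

758 MPa

Spring index C = D/d = 33.0/4.7 = 7.0213
K_W = (4C−1)/(4C−4) + 0.615/C = 27.085/24.085 + 0.0876 = 1.2121
τ₀ = 8FD/(πd³) = 8·773·33.0/(π·4.7³) = 204072/326.17 = 625.66 MPa
τ_max = K·τ₀ = 1.2121 × 625.66 = 758.4 MPa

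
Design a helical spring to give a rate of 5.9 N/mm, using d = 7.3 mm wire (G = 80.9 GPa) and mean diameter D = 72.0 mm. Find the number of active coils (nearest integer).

N_a = Gd⁴/(8D³k) = (80.9×10³ × 7.3⁴)/(8 × 72.0³ × 5.9)
    = 2.29742e+08 / 1.76173e+07 = 13.04 → 13 coils

13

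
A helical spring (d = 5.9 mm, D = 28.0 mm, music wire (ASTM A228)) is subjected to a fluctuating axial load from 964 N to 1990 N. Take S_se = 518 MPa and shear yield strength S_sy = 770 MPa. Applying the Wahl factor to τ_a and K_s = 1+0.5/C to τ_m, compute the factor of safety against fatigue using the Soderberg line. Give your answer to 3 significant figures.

C = D/d = 28.0/5.9 = 4.7458; K_W = (4C−1)/(4C−4)+0.615/C = 1.3298; K_s = 1+0.5/C = 1.1054
F_a = (F_max−F_min)/2 = 513 N; F_m = (F_max+F_min)/2 = 1477 N
τ_a = K_W·8F_aD/(πd³) = 1.3298 × 178.1 = 236.84 MPa
τ_m = K_s·8F_mD/(πd³) = 1.1054 × 512.77 = 566.79 MPa
Soderberg: 1/n_f = τ_a/S_se + τ_m/S_sy = 236.84/518 + 566.79/770 = 0.45722 + 0.73610 = 1.1933
n_f = 1/1.1933 = 0.838

0.838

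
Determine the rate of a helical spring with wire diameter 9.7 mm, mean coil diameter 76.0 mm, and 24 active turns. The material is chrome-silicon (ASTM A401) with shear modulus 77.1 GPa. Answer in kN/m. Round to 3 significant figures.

8.10 kN/m

k = Gd⁴/(8D³N_a) = (77.1×10³ × 9.7⁴) / (8 × 76.0³ × 24)
  = 6.82561e+08 / 8.42834e+07 = 8.0984 N/mm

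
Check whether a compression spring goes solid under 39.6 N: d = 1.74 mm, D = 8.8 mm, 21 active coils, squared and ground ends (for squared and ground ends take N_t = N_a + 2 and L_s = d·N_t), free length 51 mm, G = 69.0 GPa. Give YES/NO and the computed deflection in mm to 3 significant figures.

k = Gd⁴/(8D³N_a) = (69.0×10³)(1.74⁴)/(8·8.8³·21) = 5.5244 N/mm
N_t = 23; L_s = 1.74·23 = 40.02 mm; δ_solid = L₀ − L_s = 51 − 40.02 = 10.98 mm
δ = F/k = 39.6/5.5244 = 7.1681 mm
δ < δ_solid → spring does not go solid

NO, δ = 7.17 mm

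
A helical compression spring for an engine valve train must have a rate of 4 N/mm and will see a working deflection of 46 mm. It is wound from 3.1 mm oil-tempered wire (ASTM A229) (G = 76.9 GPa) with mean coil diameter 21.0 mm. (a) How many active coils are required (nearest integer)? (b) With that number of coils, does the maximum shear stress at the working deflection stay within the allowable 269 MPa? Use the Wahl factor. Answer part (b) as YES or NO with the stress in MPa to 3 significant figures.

(a) 24 coils; (b) NO, τ_max = 403 MPa

N_a = Gd⁴/(8D³k) = (76.9×10³)(3.1⁴)/(8·21.0³·4) = 23.96 → N_a = 24
Actual rate k = Gd⁴/(8D³·24) = 3.9941 N/mm
Working load F = kδ = 3.9941·46 = 183.73 N
C = 21.0/3.1 = 6.7742; K_W = (4C−1)/(4C−4)+0.615/C = 1.2207
τ_max = K_W·8FD/(πd³) = 1.2207·329.8 = 402.57 MPa
τ_max > 269 MPa → exceeds allowable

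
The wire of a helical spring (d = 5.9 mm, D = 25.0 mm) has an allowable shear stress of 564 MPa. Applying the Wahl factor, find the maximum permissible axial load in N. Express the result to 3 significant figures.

C = D/d = 25.0/5.9 = 4.2373
K_W = (4C−1)/(4C−4) + 0.615/C = 15.949/12.949 + 0.1451 = 1.3768
τ_max = K·8FD/(πd³) → F_max = τ_allow·πd³/(8DK)
F_max = 564·π·5.9³/(8·25.0·1.3768) = 3.639e+05/275.36 = 1321.5 N

1320 N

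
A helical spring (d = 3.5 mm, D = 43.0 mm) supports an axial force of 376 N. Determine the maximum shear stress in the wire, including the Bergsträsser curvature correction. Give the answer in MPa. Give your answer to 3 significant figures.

1060 MPa

Spring index C = D/d = 43.0/3.5 = 12.2857
K_B = (4C+2)/(4C−3) = 51.143/46.143 = 1.1084
τ₀ = 8FD/(πd³) = 8·376·43.0/(π·3.5³) = 129344/134.7 = 960.27 MPa
τ_max = K·τ₀ = 1.1084 × 960.27 = 1064.3 MPa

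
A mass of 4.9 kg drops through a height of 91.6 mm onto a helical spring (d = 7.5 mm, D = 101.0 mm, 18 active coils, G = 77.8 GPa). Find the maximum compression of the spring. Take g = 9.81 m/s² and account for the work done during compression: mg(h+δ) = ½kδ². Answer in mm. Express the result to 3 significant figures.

107 mm

k = Gd⁴/(8D³N_a) = (77.8×10³)(7.5⁴)/(8·101.0³·18) = 1.6592 N/mm
W = mg = 4.9 × 9.81 = 48.069 N
½kδ² − Wδ − Wh = 0 → δ = (W + √(W² + 2kWh))/k
δ = (48.069 + √(2310.6 + 14611.3))/1.6592 = (48.069 + 130.08)/1.6592 = 107.37 mm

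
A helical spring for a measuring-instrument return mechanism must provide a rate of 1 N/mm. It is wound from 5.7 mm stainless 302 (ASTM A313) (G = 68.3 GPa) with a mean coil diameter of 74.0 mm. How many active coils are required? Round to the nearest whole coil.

N_a = Gd⁴/(8D³k) = (68.3×10³ × 5.7⁴)/(8 × 74.0³ × 1)
    = 7.20975e+07 / 3.24179e+06 = 22.24 → 22 coils

22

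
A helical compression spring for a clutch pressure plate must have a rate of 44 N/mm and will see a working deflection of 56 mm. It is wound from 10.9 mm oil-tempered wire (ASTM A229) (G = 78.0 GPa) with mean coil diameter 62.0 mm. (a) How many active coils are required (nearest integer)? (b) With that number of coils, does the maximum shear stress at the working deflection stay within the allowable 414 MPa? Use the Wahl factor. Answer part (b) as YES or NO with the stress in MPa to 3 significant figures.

N_a = Gd⁴/(8D³k) = (78.0×10³)(10.9⁴)/(8·62.0³·44) = 13.12 → N_a = 13
Actual rate k = Gd⁴/(8D³·13) = 44.421 N/mm
Working load F = kδ = 44.421·56 = 2487.6 N
C = 62.0/10.9 = 5.6881; K_W = (4C−1)/(4C−4)+0.615/C = 1.2681
τ_max = K_W·8FD/(πd³) = 1.2681·303.27 = 384.58 MPa
τ_max ≤ 414 MPa → acceptable

(a) 13 coils; (b) YES, τ_max = 385 MPa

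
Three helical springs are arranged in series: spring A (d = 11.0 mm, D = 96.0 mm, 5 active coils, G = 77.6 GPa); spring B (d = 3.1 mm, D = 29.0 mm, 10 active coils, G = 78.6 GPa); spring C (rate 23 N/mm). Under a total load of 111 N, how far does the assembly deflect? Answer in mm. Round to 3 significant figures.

k_A = Gd⁴/(8D³N_a) = (77.6×10³)(11.0⁴)/(8·96.0³·5) = 32.104 N/mm
k_B = Gd⁴/(8D³N_a) = (78.6×10³)(3.1⁴)/(8·29.0³·10) = 3.7204 N/mm
Series: 1/k_eq = 1/32.104 + 1/3.7204 + 1/23 = 0.34342; k_eq = 2.9119 N/mm
δ = F/k_eq = 111/2.9119 = 38.119 mm

38.1 mm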